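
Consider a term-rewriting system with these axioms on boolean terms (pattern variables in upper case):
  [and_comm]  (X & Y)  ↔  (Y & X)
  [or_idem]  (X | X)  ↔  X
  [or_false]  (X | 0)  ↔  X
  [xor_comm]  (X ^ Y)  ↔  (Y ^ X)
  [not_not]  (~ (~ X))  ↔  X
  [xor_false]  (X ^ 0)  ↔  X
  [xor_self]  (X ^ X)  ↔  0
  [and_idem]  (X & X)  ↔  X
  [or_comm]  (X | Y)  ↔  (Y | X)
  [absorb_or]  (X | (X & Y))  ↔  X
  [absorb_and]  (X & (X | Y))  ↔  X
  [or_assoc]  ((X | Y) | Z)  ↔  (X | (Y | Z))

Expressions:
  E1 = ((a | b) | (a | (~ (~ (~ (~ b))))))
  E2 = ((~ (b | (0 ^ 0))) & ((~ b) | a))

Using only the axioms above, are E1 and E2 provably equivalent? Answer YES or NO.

All listed rules preserve value, hence provable equivalence implies equal values everywhere; look for a separating assignment.
a=0, b=0 gives E1 ↦ 0, E2 ↦ 1; values differ ⇒ not provably equivalent.

NO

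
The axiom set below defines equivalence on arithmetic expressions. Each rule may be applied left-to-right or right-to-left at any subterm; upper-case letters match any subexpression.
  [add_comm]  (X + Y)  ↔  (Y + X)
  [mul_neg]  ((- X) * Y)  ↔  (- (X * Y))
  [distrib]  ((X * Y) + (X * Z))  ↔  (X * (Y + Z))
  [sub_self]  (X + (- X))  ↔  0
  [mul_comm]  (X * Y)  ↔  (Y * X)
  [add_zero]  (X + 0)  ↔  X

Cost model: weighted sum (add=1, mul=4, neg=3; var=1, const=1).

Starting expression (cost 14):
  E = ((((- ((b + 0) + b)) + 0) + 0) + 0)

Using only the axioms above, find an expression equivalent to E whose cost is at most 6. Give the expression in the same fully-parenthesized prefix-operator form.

step 1: add_zero (→) rewrites ((((- ((b + 0) + b)) + 0) + 0) + 0) into (((- ((b + 0) + b)) + 0) + 0)
step 2: add_zero (→) rewrites ((- ((b + 0) + b)) + 0) into (- ((b + 0) + b)), now ((- ((b + 0) + b)) + 0)
step 3: add_zero (→) rewrites (b + 0) into b, now ((- (b + b)) + 0)
step 4: add_zero (→) rewrites ((- (b + b)) + 0) into (- (b + b)), reaching cost 6 (bound 6)

(- (b + b))   [cost 6]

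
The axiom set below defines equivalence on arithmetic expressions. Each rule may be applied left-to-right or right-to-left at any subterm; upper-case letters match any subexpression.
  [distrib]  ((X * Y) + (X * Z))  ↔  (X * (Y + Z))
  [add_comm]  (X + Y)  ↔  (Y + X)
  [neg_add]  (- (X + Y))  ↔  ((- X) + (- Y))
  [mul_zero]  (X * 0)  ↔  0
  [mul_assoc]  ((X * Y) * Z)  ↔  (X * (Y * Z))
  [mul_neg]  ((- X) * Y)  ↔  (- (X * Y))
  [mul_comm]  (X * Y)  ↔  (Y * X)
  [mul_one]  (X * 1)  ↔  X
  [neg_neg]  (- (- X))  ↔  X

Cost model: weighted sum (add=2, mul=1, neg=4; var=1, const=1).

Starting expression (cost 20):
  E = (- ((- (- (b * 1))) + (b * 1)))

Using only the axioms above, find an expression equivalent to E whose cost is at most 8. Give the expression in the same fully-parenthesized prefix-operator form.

(- (b + b))   [cost 8]

(1) (- (- (b * 1)))  =[neg_neg →]=  (b * 1)    ⊢ (- ((b * 1) + (b * 1)))
(2) (b * 1)  =[mul_one →]=  b    ⊢ (- (b + (b * 1)))
(3) (b * 1)  =[mul_one →]=  b    ⊢ cost 8, within 8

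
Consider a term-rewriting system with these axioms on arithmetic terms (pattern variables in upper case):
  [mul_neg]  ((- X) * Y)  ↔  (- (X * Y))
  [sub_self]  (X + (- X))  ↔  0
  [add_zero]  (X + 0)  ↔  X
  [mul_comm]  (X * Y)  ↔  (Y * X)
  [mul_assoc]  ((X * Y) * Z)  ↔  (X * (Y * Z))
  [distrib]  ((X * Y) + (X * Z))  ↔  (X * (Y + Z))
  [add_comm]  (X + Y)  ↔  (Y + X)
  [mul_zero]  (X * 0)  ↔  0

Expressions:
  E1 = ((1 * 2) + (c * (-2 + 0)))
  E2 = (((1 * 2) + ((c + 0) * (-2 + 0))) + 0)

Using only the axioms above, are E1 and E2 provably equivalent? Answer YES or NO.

YES

1. [add_zero →] (-2 + 0)  →  -2;  E1 = ((1 * 2) + (c * -2))
2. [add_zero ←] c  →  (c + 0);  E1 = ((1 * 2) + ((c + 0) * -2))
3. [add_zero ←] -2  →  (-2 + 0);  E1 = ((1 * 2) + ((c + 0) * (-2 + 0)))
4. [add_zero ←] ((1 * 2) + ((c + 0) * (-2 + 0)))  →  (((1 * 2) + ((c + 0) * (-2 + 0))) + 0);  this is E2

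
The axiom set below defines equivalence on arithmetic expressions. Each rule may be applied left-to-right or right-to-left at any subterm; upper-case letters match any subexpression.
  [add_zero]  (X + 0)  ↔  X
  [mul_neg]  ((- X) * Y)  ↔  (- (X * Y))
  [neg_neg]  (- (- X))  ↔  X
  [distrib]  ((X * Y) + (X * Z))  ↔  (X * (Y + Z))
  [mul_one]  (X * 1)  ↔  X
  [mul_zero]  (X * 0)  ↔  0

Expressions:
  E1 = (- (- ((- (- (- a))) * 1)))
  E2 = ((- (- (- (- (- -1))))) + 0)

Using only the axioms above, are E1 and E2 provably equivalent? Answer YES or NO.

All listed rules preserve value, hence provable equivalence implies equal values everywhere; look for a separating assignment.
a=0 gives E1 ↦ 0, E2 ↦ 1; values differ ⇒ not provably equivalent.

NO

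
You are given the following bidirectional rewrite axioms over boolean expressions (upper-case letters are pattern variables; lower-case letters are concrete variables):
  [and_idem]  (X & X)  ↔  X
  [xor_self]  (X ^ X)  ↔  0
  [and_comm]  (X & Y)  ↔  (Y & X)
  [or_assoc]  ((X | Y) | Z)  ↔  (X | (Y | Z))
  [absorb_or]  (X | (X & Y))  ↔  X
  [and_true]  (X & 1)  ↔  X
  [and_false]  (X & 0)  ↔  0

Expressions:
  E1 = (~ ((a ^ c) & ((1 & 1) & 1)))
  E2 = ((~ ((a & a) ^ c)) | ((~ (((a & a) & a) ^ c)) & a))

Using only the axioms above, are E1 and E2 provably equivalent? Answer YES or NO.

YES

1. [and_idem →] (1 & 1)  →  1;  E1 = (~ ((a ^ c) & (1 & 1)))
2. [and_true →] (1 & 1)  →  1;  E1 = (~ ((a ^ c) & 1))
3. [and_true →] ((a ^ c) & 1)  →  (a ^ c);  E1 = (~ (a ^ c))
4. [and_idem ←] a  →  (a & a);  E1 = (~ ((a & a) ^ c))
5. [absorb_or ←] (~ ((a & a) ^ c))  →  ((~ ((a & a) ^ c)) | ((~ ((a & a) ^ c)) & a))
6. [and_idem ←] a  →  (a & a);  this is E2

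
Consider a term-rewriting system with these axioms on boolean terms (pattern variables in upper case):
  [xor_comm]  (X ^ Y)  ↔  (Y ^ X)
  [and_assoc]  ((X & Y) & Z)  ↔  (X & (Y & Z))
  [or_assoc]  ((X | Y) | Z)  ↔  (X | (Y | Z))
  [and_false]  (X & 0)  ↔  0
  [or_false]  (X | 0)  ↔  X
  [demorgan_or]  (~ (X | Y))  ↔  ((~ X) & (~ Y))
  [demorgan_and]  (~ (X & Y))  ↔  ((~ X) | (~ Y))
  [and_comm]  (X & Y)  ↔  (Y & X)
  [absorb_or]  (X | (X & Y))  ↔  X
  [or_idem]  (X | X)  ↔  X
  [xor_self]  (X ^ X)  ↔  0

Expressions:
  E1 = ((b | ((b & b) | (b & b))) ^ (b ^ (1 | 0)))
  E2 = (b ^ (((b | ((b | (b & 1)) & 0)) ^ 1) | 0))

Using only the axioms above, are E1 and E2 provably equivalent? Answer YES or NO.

YES

1. [or_false →] (1 | 0)  →  1;  E1 = ((b | ((b & b) | (b & b))) ^ (b ^ 1))
2. [or_idem →] ((b & b) | (b & b))  →  (b & b);  E1 = ((b | (b & b)) ^ (b ^ 1))
3. [absorb_or →] (b | (b & b))  →  b;  E1 = (b ^ (b ^ 1))
4. [absorb_or ←] b  →  (b | (b & 0));  E1 = (b ^ ((b | (b & 0)) ^ 1))
5. [or_false ←] ((b | (b & 0)) ^ 1)  →  (((b | (b & 0)) ^ 1) | 0);  E1 = (b ^ (((b | (b & 0)) ^ 1) | 0))
6. [absorb_or ←] b  →  (b | (b & 1));  this is E2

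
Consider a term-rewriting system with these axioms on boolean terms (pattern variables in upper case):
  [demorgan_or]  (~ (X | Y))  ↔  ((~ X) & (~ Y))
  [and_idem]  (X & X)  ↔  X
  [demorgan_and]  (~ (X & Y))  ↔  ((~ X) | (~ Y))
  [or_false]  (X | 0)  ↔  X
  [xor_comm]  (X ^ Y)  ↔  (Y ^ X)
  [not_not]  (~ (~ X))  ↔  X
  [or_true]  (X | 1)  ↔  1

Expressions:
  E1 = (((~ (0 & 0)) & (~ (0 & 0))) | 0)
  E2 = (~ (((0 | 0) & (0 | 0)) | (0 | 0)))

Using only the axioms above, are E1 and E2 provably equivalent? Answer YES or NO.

1. [and_idem →] ((~ (0 & 0)) & (~ (0 & 0)))  →  (~ (0 & 0));  E1 = ((~ (0 & 0)) | 0)
2. [and_idem →] (0 & 0)  →  0;  E1 = ((~ 0) | 0)
3. [or_false →] ((~ 0) | 0)  →  (~ 0)
4. [or_false ←] 0  →  (0 | 0);  E1 = (~ (0 | 0))
5. [or_false ←] 0  →  (0 | 0);  E1 = (~ ((0 | 0) | 0))
6. [or_false ←] 0  →  (0 | 0);  E1 = (~ ((0 | 0) | (0 | 0)))
7. [and_idem ←] (0 | 0)  →  ((0 | 0) & (0 | 0));  this is E2

YES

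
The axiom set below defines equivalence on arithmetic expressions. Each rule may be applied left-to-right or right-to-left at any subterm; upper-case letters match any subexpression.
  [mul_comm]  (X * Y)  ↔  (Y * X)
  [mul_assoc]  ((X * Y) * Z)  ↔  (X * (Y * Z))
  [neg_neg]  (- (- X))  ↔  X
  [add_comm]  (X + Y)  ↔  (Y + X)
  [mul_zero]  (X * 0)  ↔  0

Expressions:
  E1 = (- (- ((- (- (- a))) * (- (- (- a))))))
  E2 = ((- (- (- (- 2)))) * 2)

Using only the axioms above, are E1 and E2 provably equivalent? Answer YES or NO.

NO

Every axiom is a valid identity, so a rewrite proof would force E1 and E2 to agree under every assignment.
At a=0: E1 = 0 but E2 = 4; they differ, so no derivation exists.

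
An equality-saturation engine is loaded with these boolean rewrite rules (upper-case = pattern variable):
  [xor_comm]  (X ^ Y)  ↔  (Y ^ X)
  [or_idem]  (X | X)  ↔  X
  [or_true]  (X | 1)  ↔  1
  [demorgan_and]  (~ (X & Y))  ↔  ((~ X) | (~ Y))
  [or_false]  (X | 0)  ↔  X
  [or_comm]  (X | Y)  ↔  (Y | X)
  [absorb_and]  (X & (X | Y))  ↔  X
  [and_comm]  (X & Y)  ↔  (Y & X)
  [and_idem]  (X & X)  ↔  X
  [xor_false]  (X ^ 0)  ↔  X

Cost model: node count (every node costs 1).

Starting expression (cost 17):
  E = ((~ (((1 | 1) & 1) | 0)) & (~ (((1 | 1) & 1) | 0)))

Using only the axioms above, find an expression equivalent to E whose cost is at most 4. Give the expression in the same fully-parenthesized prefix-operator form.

step 1: and_idem (→) rewrites ((~ (((1 | 1) & 1) | 0)) & (~ (((1 | 1) & 1) | 0))) into (~ (((1 | 1) & 1) | 0))
step 2: or_false (→) rewrites (((1 | 1) & 1) | 0) into ((1 | 1) & 1), now (~ ((1 | 1) & 1))
step 3: or_idem (→) rewrites (1 | 1) into 1, reaching cost 4 (bound 4)

(~ (1 & 1))   [cost 4]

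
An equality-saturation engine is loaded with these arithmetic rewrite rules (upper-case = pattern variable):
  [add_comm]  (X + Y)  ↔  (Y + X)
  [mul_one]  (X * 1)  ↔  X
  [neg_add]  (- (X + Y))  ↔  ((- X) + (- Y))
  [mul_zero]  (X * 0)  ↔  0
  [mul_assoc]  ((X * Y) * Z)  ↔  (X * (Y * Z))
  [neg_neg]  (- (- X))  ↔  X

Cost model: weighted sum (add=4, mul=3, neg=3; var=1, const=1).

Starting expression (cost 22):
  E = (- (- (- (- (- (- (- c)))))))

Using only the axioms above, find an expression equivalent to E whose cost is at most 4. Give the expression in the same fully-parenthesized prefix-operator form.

(- c)   [cost 4]

(1) (- (- (- (- c))))  =[neg_neg →]=  (- (- c))    ⊢ (- (- (- (- (- c)))))
(2) (- (- (- (- c))))  =[neg_neg →]=  (- (- c))    ⊢ (- (- (- c)))
(3) (- (- c))  =[neg_neg →]=  c    ⊢ cost 4, within 4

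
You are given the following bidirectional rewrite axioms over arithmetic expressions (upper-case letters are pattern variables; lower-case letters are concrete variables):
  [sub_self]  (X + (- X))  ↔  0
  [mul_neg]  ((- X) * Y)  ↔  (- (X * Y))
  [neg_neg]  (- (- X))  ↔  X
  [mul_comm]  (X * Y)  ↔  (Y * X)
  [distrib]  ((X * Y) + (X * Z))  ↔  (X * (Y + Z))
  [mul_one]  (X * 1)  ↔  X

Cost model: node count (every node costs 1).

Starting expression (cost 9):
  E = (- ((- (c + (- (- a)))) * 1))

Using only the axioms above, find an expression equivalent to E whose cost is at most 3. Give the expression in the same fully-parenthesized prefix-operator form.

1. [mul_one →] ((- (c + (- (- a)))) * 1)  →  (- (c + (- (- a))));  E = (- (- (c + (- (- a)))))
2. [neg_neg →] (- (- a))  →  a;  E = (- (- (c + a)))
3. [neg_neg →] (- (- (c + a)))  →  (c + a);  cost 3 ≤ 3, done

(c + a)   [cost 3]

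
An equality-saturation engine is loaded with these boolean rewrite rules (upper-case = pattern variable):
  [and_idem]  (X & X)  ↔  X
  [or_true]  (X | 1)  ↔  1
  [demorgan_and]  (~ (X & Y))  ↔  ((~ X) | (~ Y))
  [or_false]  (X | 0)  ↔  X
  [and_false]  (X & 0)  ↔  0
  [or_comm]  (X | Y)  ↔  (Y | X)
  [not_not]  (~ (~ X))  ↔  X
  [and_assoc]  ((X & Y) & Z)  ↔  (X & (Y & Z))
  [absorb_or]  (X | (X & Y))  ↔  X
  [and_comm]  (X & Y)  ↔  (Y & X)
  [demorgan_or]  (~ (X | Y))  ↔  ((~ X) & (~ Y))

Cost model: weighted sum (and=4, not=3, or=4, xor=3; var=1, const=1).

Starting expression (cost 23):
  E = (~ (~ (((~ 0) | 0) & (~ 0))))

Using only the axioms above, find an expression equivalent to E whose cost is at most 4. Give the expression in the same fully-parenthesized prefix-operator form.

step 1: or_false (→) rewrites ((~ 0) | 0) into (~ 0), now (~ (~ ((~ 0) & (~ 0))))
step 2: not_not (→) rewrites (~ (~ ((~ 0) & (~ 0)))) into ((~ 0) & (~ 0))
step 3: and_idem (→) rewrites ((~ 0) & (~ 0)) into (~ 0), reaching cost 4 (bound 4)

(~ 0)   [cost 4]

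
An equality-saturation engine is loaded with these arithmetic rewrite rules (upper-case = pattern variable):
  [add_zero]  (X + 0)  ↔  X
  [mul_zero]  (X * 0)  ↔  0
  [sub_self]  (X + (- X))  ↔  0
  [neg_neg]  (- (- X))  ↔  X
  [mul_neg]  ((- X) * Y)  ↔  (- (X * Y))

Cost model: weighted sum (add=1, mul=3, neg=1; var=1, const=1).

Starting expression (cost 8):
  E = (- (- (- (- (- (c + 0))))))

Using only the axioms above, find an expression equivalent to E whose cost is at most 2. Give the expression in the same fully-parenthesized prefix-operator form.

1. [neg_neg →] (- (- (c + 0)))  →  (c + 0);  E = (- (- (- (c + 0))))
2. [add_zero →] (c + 0)  →  c;  E = (- (- (- c)))
3. [neg_neg →] (- (- (- c)))  →  (- c);  cost 2 ≤ 2, done

(- c)   [cost 2]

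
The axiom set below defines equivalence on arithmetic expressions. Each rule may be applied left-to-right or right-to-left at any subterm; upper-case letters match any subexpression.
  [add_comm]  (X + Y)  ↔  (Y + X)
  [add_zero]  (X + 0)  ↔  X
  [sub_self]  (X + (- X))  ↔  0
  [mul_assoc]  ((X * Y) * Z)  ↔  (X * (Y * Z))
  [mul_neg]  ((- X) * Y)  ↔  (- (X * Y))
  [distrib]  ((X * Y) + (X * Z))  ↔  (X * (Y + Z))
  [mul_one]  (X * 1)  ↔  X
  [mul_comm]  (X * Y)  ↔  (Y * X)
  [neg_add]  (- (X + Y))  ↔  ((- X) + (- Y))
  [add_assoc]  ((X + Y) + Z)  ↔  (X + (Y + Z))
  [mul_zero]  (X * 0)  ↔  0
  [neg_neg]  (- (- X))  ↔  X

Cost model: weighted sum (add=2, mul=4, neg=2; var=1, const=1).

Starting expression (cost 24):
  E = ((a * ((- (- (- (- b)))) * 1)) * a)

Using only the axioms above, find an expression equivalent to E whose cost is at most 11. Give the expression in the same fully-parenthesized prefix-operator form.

((a * b) * a)   [cost 11]

1. [neg_neg →] (- (- b))  →  b;  E = ((a * ((- (- b)) * 1)) * a)
2. [mul_one →] ((- (- b)) * 1)  →  (- (- b));  E = ((a * (- (- b))) * a)
3. [neg_neg →] (- (- b))  →  b;  cost 11 ≤ 11, done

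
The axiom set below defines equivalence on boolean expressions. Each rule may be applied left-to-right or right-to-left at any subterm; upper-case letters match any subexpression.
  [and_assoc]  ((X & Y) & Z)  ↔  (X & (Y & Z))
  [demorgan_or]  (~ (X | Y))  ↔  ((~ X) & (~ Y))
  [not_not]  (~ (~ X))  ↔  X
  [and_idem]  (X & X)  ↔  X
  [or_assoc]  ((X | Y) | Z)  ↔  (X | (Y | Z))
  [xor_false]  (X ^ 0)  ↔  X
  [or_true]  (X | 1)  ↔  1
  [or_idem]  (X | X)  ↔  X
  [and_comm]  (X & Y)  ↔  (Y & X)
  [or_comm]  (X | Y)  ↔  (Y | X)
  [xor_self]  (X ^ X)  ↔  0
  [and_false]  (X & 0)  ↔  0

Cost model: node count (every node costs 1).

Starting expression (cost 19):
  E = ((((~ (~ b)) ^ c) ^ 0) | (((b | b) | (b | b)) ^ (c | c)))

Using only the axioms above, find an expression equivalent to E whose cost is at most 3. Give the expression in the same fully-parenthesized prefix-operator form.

(b ^ c)   [cost 3]

step 1: xor_false (→) rewrites (((~ (~ b)) ^ c) ^ 0) into ((~ (~ b)) ^ c), now (((~ (~ b)) ^ c) | (((b | b) | (b | b)) ^ (c | c)))
step 2: or_idem (→) rewrites ((b | b) | (b | b)) into (b | b), now (((~ (~ b)) ^ c) | ((b | b) ^ (c | c)))
step 3: or_idem (→) rewrites (c | c) into c, now (((~ (~ b)) ^ c) | ((b | b) ^ c))
step 4: not_not (→) rewrites (~ (~ b)) into b, now ((b ^ c) | ((b | b) ^ c))
step 5: or_idem (→) rewrites (b | b) into b, now ((b ^ c) | (b ^ c))
step 6: or_idem (→) rewrites ((b ^ c) | (b ^ c)) into (b ^ c), reaching cost 3 (bound 3)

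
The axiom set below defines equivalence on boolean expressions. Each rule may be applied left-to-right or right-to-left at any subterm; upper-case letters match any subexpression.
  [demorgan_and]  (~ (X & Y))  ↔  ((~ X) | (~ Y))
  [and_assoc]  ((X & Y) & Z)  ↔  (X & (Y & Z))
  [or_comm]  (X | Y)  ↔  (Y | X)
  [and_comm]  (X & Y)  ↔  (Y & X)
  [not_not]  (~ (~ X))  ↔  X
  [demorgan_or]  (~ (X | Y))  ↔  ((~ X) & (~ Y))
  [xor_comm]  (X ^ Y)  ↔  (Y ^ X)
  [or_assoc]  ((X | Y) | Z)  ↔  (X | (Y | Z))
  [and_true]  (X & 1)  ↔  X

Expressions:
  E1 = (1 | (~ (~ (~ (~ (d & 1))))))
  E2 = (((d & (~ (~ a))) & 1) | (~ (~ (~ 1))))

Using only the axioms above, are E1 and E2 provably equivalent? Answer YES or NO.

NO

Every axiom is a valid identity, so a rewrite proof would force E1 and E2 to agree under every assignment.
At a=0, d=0: E1 = 1 but E2 = 0; they differ, so no derivation exists.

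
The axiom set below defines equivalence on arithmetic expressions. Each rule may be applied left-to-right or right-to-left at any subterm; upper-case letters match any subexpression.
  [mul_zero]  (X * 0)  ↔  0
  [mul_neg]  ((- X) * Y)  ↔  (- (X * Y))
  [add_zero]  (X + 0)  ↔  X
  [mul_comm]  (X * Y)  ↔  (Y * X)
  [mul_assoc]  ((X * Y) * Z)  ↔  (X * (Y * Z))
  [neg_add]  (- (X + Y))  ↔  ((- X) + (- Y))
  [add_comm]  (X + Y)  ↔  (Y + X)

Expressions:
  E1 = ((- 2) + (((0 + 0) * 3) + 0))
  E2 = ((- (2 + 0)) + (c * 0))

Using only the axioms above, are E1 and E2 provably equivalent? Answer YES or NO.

YES

1. [add_zero →] (((0 + 0) * 3) + 0)  →  ((0 + 0) * 3);  E1 = ((- 2) + ((0 + 0) * 3))
2. [add_zero →] (0 + 0)  →  0;  E1 = ((- 2) + (0 * 3))
3. [mul_comm →] (0 * 3)  →  (3 * 0);  E1 = ((- 2) + (3 * 0))
4. [mul_zero →] (3 * 0)  →  0;  E1 = ((- 2) + 0)
5. [mul_zero ←] 0  →  (c * 0);  E1 = ((- 2) + (c * 0))
6. [add_zero ←] 2  →  (2 + 0);  this is E2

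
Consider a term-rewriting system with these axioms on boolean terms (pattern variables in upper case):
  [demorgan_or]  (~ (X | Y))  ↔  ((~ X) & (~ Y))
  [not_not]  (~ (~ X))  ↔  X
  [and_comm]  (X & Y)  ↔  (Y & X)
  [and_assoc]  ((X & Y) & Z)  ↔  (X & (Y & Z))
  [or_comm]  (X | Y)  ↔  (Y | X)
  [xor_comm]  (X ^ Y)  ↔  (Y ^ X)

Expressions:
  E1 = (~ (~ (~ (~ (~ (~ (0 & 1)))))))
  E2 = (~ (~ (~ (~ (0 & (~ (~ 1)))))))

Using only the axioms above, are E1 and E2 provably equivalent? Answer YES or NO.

YES

step 1: not_not (→) rewrites (~ (~ (~ (~ (~ (~ (0 & 1))))))) into (~ (~ (~ (~ (0 & 1)))))
step 2: not_not (→) rewrites (~ (~ (~ (~ (0 & 1))))) into (~ (~ (0 & 1)))
step 3: not_not (→) rewrites (~ (~ (0 & 1))) into (0 & 1)
step 4: not_not (←) rewrites 1 into (~ (~ 1)), now (0 & (~ (~ 1)))
step 5: not_not (←) rewrites (0 & (~ (~ 1))) into (~ (~ (0 & (~ (~ 1)))))
step 6: not_not (←) rewrites (0 & (~ (~ 1))) into (~ (~ (0 & (~ (~ 1))))), which is E2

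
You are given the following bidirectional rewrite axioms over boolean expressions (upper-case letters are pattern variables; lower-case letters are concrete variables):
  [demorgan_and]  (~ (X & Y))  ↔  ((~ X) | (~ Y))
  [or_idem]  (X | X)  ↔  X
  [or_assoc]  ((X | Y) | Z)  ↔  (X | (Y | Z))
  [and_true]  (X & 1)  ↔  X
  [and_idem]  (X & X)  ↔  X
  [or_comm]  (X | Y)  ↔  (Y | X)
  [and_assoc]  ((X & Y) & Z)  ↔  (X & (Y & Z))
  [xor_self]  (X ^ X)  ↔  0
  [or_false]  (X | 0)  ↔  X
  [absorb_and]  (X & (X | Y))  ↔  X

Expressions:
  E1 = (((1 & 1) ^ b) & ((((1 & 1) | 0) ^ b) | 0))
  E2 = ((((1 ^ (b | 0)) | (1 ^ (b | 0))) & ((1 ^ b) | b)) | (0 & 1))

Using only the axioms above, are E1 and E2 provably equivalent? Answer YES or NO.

step 1: or_false (→) rewrites ((1 & 1) | 0) into (1 & 1), now (((1 & 1) ^ b) & (((1 & 1) ^ b) | 0))
step 2: absorb_and (→) rewrites (((1 & 1) ^ b) & (((1 & 1) ^ b) | 0)) into ((1 & 1) ^ b)
step 3: and_true (→) rewrites (1 & 1) into 1, now (1 ^ b)
step 4: or_false (←) rewrites (1 ^ b) into ((1 ^ b) | 0)
step 5: and_true (←) rewrites 0 into (0 & 1), now ((1 ^ b) | (0 & 1))
step 6: absorb_and (←) rewrites (1 ^ b) into ((1 ^ b) & ((1 ^ b) | b)), now (((1 ^ b) & ((1 ^ b) | b)) | (0 & 1))
step 7: or_false (←) rewrites b into (b | 0), now (((1 ^ (b | 0)) & ((1 ^ b) | b)) | (0 & 1))
step 8: or_idem (←) rewrites (1 ^ (b | 0)) into ((1 ^ (b | 0)) | (1 ^ (b | 0))), which is E2

YES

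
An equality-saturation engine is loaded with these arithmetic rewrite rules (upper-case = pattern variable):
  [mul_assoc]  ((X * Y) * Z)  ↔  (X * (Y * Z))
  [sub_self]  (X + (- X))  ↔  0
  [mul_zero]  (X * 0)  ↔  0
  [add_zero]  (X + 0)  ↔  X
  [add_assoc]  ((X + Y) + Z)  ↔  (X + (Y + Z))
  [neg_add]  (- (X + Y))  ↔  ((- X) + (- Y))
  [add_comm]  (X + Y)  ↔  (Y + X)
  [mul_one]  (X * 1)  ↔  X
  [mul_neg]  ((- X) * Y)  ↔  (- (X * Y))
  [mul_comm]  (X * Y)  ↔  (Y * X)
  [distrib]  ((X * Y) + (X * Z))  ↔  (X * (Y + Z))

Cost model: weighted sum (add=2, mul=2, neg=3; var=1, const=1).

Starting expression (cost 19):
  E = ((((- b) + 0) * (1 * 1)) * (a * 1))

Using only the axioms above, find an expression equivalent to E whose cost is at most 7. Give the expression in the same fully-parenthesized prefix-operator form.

((- b) * a)   [cost 7]

(1) ((- b) + 0)  =[add_zero →]=  (- b)    ⊢ (((- b) * (1 * 1)) * (a * 1))
(2) (a * 1)  =[mul_one →]=  a    ⊢ (((- b) * (1 * 1)) * a)
(3) (1 * 1)  =[mul_one →]=  1    ⊢ (((- b) * 1) * a)
(4) ((- b) * 1)  =[mul_one →]=  (- b)    ⊢ cost 7, within 7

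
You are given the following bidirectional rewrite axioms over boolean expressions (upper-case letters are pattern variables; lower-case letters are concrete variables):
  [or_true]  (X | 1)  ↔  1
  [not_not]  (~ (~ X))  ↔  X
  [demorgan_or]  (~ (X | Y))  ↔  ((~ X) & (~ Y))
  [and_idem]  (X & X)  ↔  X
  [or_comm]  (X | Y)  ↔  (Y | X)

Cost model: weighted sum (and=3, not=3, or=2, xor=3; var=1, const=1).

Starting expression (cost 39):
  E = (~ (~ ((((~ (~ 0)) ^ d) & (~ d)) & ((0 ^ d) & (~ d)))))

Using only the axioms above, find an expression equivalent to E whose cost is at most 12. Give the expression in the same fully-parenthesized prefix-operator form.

step 1: not_not (→) rewrites (~ (~ 0)) into 0, now (~ (~ (((0 ^ d) & (~ d)) & ((0 ^ d) & (~ d)))))
step 2: and_idem (→) rewrites (((0 ^ d) & (~ d)) & ((0 ^ d) & (~ d))) into ((0 ^ d) & (~ d)), now (~ (~ ((0 ^ d) & (~ d))))
step 3: not_not (→) rewrites (~ (~ ((0 ^ d) & (~ d)))) into ((0 ^ d) & (~ d)), reaching cost 12 (bound 12)

((0 ^ d) & (~ d))   [cost 12]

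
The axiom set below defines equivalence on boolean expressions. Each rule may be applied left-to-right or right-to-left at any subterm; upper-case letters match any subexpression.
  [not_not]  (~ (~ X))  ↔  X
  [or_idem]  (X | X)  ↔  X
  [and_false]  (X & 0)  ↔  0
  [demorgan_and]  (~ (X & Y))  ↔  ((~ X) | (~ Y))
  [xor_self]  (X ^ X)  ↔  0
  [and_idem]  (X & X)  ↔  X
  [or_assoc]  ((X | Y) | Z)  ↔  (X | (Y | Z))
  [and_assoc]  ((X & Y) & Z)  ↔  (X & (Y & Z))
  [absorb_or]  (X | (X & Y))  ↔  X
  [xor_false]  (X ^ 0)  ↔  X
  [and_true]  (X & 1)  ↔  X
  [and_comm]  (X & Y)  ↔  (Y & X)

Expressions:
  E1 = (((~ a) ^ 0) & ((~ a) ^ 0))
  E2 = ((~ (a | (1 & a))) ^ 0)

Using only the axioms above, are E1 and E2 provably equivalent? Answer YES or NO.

1. [xor_false →] ((~ a) ^ 0)  →  (~ a);  E1 = (((~ a) ^ 0) & (~ a))
2. [xor_false →] ((~ a) ^ 0)  →  (~ a);  E1 = ((~ a) & (~ a))
3. [and_idem →] ((~ a) & (~ a))  →  (~ a)
4. [absorb_or ←] a  →  (a | (a & 1));  E1 = (~ (a | (a & 1)))
5. [xor_false ←] (~ (a | (a & 1)))  →  ((~ (a | (a & 1))) ^ 0)
6. [and_comm →] (a & 1)  →  (1 & a);  this is E2

YES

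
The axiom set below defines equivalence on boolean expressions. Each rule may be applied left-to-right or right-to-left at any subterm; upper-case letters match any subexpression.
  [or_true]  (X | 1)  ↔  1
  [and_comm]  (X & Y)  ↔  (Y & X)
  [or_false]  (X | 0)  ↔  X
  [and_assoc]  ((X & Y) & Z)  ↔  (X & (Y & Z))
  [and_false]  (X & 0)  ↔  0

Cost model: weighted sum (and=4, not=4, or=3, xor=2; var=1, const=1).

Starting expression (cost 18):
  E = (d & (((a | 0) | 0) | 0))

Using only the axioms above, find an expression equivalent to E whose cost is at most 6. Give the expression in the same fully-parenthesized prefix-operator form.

(1) (((a | 0) | 0) | 0)  =[or_false →]=  ((a | 0) | 0)    ⊢ (d & ((a | 0) | 0))
(2) ((a | 0) | 0)  =[or_false →]=  (a | 0)    ⊢ (d & (a | 0))
(3) (a | 0)  =[or_false →]=  a    ⊢ cost 6, within 6

(d & a)   [cost 6]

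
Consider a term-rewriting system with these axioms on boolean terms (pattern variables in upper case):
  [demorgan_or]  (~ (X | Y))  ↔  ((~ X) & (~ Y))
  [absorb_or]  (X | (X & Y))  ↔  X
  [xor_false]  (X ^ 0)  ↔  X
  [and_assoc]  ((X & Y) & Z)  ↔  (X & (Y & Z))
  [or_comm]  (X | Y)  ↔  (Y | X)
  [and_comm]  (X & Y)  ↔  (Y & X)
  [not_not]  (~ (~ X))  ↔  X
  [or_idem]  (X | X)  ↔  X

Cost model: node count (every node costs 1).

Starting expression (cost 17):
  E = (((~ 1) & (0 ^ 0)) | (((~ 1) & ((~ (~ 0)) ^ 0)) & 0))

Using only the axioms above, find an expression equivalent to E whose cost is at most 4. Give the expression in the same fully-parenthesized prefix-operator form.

step 1: xor_false (→) rewrites ((~ (~ 0)) ^ 0) into (~ (~ 0)), now (((~ 1) & (0 ^ 0)) | (((~ 1) & (~ (~ 0))) & 0))
step 2: xor_false (→) rewrites (0 ^ 0) into 0, now (((~ 1) & 0) | (((~ 1) & (~ (~ 0))) & 0))
step 3: not_not (→) rewrites (~ (~ 0)) into 0, now (((~ 1) & 0) | (((~ 1) & 0) & 0))
step 4: absorb_or (→) rewrites (((~ 1) & 0) | (((~ 1) & 0) & 0)) into ((~ 1) & 0), reaching cost 4 (bound 4)

((~ 1) & 0)   [cost 4]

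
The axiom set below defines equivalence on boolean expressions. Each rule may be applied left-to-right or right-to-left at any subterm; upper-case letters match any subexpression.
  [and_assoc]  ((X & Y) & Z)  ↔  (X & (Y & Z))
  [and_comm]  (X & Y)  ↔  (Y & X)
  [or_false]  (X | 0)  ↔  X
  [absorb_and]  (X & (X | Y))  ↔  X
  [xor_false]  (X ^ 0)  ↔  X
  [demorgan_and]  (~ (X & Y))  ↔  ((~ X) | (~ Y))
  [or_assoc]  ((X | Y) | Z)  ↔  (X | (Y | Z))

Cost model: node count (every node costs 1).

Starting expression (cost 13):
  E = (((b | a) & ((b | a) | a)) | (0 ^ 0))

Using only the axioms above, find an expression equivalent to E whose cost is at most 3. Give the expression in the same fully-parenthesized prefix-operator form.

1. [absorb_and →] ((b | a) & ((b | a) | a))  →  (b | a);  E = ((b | a) | (0 ^ 0))
2. [xor_false →] (0 ^ 0)  →  0;  E = ((b | a) | 0)
3. [or_false →] ((b | a) | 0)  →  (b | a);  cost 3 ≤ 3, done

(b | a)   [cost 3]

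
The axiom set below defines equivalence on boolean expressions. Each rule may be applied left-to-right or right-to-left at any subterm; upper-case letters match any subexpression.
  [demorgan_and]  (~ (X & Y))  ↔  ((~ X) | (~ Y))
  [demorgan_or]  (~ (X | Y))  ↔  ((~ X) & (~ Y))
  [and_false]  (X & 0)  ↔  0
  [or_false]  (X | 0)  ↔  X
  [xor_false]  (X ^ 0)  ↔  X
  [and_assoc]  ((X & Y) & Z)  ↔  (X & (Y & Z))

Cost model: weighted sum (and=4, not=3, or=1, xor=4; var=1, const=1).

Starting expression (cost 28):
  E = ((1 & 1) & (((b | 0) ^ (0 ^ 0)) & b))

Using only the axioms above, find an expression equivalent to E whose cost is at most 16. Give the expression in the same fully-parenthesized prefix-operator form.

((1 & 1) & (b & b))   [cost 16]

1. [xor_false →] (0 ^ 0)  →  0;  E = ((1 & 1) & (((b | 0) ^ 0) & b))
2. [xor_false →] ((b | 0) ^ 0)  →  (b | 0);  E = ((1 & 1) & ((b | 0) & b))
3. [or_false →] (b | 0)  →  b;  cost 16 ≤ 16, done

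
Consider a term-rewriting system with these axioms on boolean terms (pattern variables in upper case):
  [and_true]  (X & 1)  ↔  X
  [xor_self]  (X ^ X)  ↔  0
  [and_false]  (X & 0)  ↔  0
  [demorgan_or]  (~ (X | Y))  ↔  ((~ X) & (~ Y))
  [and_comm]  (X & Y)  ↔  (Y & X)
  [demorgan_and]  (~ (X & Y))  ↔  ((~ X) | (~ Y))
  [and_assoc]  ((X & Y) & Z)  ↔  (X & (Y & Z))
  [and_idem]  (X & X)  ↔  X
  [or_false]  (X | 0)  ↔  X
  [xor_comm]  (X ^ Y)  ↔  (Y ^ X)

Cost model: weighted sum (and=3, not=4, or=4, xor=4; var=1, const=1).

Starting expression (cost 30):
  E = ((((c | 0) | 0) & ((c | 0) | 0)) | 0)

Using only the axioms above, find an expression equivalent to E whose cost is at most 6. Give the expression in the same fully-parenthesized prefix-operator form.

(1) ((((c | 0) | 0) & ((c | 0) | 0)) | 0)  =[or_false →]=  (((c | 0) | 0) & ((c | 0) | 0))
(2) (((c | 0) | 0) & ((c | 0) | 0))  =[and_idem →]=  ((c | 0) | 0)
(3) (c | 0)  =[or_false →]=  c    ⊢ cost 6, within 6

(c | 0)   [cost 6]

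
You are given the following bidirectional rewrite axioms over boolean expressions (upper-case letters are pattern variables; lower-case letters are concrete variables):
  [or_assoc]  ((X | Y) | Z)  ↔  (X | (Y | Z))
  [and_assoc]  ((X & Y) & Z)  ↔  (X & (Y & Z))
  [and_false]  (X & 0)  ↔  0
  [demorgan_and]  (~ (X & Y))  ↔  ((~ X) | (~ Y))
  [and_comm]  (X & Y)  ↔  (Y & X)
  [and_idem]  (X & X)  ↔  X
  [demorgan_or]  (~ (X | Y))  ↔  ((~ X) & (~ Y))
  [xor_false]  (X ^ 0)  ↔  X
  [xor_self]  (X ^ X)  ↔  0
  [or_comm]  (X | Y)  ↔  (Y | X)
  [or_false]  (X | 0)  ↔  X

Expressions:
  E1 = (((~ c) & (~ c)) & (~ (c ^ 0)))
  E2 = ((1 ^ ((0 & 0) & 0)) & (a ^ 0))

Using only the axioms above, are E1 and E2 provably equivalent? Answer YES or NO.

Every axiom is a valid identity, so a rewrite proof would force E1 and E2 to agree under every assignment.
At a=0, c=0: E1 = 1 but E2 = 0; they differ, so no derivation exists.

NO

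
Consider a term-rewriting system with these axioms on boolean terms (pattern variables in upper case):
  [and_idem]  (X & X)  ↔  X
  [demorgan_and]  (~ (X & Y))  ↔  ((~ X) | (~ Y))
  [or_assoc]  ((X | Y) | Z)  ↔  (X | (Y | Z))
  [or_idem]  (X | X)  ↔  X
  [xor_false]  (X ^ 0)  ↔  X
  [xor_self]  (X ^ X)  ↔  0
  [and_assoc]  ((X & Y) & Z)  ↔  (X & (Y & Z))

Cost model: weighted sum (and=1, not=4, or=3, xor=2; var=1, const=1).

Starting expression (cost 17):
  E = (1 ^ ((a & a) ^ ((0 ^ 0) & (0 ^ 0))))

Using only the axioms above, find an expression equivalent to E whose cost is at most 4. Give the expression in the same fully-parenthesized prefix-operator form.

(1 ^ a)   [cost 4]

1. [and_idem →] ((0 ^ 0) & (0 ^ 0))  →  (0 ^ 0);  E = (1 ^ ((a & a) ^ (0 ^ 0)))
2. [xor_false →] (0 ^ 0)  →  0;  E = (1 ^ ((a & a) ^ 0))
3. [and_idem →] (a & a)  →  a;  E = (1 ^ (a ^ 0))
4. [xor_false →] (a ^ 0)  →  a;  cost 4 ≤ 4, done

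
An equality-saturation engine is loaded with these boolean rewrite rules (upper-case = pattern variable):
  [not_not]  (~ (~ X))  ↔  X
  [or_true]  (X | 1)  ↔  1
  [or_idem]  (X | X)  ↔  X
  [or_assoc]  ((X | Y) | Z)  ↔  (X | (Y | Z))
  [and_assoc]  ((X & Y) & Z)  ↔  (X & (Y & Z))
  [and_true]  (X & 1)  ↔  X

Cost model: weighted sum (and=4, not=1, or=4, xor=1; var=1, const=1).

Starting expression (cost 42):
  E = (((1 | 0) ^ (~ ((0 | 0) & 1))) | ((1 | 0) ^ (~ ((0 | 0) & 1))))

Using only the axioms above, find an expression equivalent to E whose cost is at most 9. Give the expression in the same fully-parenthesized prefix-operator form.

step 1: or_idem (→) rewrites (((1 | 0) ^ (~ ((0 | 0) & 1))) | ((1 | 0) ^ (~ ((0 | 0) & 1)))) into ((1 | 0) ^ (~ ((0 | 0) & 1)))
step 2: and_true (→) rewrites ((0 | 0) & 1) into (0 | 0), now ((1 | 0) ^ (~ (0 | 0)))
step 3: or_idem (→) rewrites (0 | 0) into 0, reaching cost 9 (bound 9)

((1 | 0) ^ (~ 0))   [cost 9]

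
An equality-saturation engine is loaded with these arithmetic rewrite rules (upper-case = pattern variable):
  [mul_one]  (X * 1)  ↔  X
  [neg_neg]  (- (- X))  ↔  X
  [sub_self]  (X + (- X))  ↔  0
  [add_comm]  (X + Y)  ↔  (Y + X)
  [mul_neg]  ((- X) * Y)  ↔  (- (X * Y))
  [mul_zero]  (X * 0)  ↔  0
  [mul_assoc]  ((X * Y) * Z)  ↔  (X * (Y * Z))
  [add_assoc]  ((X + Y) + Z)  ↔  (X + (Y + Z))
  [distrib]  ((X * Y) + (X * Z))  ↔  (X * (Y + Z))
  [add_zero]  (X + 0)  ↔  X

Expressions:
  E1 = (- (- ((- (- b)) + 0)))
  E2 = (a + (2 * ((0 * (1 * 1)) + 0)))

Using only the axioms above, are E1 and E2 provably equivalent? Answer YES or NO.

NO

Every axiom is a valid identity, so a rewrite proof would force E1 and E2 to agree under every assignment.
At a=0, b=1: E1 = 1 but E2 = 0; they differ, so no derivation exists.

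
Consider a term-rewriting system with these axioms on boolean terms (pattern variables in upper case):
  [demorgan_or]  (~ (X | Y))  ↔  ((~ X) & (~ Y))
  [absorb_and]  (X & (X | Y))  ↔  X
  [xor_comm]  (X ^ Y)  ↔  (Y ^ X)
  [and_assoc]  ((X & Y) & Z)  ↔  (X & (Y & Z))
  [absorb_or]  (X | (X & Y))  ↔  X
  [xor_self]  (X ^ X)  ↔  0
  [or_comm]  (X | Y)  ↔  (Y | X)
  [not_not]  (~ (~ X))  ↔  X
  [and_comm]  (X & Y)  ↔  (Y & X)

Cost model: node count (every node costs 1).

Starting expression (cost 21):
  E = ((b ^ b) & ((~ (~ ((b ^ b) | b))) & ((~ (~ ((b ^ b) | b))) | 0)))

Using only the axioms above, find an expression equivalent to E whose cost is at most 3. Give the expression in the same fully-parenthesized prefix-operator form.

1. [absorb_and →] ((~ (~ ((b ^ b) | b))) & ((~ (~ ((b ^ b) | b))) | 0))  →  (~ (~ ((b ^ b) | b)));  E = ((b ^ b) & (~ (~ ((b ^ b) | b))))
2. [not_not →] (~ (~ ((b ^ b) | b)))  →  ((b ^ b) | b);  E = ((b ^ b) & ((b ^ b) | b))
3. [absorb_and →] ((b ^ b) & ((b ^ b) | b))  →  (b ^ b);  cost 3 ≤ 3, done

(b ^ b)   [cost 3]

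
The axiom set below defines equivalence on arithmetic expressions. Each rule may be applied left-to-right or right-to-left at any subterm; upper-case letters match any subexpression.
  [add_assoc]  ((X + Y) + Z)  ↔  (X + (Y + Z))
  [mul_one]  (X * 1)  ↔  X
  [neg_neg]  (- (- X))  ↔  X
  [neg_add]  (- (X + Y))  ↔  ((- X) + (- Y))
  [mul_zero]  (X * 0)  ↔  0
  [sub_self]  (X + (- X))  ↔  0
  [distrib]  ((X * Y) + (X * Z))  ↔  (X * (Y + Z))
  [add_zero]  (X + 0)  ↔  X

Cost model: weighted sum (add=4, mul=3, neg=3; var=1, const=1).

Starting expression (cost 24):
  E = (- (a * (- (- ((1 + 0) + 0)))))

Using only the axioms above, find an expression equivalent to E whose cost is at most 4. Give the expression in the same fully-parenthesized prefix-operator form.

(- a)   [cost 4]

(1) ((1 + 0) + 0)  =[add_zero →]=  (1 + 0)    ⊢ (- (a * (- (- (1 + 0)))))
(2) (1 + 0)  =[add_zero →]=  1    ⊢ (- (a * (- (- 1))))
(3) (- (- 1))  =[neg_neg →]=  1    ⊢ (- (a * 1))
(4) (a * 1)  =[mul_one →]=  a    ⊢ cost 4, within 4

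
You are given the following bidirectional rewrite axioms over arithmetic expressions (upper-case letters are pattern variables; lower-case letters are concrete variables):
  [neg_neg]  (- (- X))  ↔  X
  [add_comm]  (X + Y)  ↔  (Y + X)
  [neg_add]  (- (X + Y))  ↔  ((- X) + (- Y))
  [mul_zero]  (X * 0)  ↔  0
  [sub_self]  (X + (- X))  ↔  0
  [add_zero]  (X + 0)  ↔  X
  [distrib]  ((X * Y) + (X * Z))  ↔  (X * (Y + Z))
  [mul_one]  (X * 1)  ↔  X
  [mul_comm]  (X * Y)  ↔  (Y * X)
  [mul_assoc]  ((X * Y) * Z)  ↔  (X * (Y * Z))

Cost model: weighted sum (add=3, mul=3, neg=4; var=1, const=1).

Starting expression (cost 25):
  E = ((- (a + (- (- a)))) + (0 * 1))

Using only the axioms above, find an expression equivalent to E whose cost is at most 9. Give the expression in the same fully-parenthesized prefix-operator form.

step 1: neg_neg (→) rewrites (- (- a)) into a, now ((- (a + a)) + (0 * 1))
step 2: mul_one (→) rewrites (0 * 1) into 0, now ((- (a + a)) + 0)
step 3: add_zero (→) rewrites ((- (a + a)) + 0) into (- (a + a)), reaching cost 9 (bound 9)

(- (a + a))   [cost 9]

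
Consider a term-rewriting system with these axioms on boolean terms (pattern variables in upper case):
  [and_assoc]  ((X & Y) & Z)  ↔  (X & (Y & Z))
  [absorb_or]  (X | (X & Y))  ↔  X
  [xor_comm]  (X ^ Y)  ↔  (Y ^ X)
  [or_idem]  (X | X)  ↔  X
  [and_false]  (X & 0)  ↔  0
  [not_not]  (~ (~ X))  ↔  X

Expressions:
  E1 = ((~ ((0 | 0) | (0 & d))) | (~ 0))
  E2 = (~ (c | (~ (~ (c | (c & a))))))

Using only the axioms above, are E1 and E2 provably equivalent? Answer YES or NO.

NO

Every axiom is a valid identity, so a rewrite proof would force E1 and E2 to agree under every assignment.
At a=0, c=1, d=0: E1 = 1 but E2 = 0; they differ, so no derivation exists.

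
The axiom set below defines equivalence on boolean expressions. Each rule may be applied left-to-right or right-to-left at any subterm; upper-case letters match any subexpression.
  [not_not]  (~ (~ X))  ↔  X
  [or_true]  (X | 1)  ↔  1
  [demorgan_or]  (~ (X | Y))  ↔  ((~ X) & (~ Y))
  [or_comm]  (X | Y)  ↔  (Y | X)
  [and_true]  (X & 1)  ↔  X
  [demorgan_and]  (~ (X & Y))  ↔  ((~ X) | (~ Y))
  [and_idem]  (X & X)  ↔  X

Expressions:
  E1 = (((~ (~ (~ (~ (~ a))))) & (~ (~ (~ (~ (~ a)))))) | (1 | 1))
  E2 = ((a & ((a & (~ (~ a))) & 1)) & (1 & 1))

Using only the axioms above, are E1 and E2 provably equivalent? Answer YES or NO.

NO

The axioms are sound identities: if E1 ↔* E2 then E1 and E2 evaluate identically under any assignment.
Under a=0: E1 evaluates to 1, E2 to 0. Distinct ⇒ no rewrite sequence connects them.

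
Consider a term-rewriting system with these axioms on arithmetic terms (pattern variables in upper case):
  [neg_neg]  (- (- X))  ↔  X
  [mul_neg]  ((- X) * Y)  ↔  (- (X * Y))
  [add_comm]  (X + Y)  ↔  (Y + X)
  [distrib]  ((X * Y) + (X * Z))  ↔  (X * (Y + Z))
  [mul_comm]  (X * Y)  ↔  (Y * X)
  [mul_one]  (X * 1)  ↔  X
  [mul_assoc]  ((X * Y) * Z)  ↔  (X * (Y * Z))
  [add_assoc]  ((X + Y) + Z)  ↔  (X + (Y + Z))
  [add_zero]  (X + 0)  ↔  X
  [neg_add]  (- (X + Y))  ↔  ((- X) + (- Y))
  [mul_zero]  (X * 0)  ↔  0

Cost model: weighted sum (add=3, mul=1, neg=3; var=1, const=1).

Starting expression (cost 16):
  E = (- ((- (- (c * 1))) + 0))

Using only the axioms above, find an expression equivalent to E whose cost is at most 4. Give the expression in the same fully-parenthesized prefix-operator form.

step 1: add_zero (→) rewrites ((- (- (c * 1))) + 0) into (- (- (c * 1))), now (- (- (- (c * 1))))
step 2: mul_one (→) rewrites (c * 1) into c, now (- (- (- c)))
step 3: neg_neg (→) rewrites (- (- (- c))) into (- c), reaching cost 4 (bound 4)

(- c)   [cost 4]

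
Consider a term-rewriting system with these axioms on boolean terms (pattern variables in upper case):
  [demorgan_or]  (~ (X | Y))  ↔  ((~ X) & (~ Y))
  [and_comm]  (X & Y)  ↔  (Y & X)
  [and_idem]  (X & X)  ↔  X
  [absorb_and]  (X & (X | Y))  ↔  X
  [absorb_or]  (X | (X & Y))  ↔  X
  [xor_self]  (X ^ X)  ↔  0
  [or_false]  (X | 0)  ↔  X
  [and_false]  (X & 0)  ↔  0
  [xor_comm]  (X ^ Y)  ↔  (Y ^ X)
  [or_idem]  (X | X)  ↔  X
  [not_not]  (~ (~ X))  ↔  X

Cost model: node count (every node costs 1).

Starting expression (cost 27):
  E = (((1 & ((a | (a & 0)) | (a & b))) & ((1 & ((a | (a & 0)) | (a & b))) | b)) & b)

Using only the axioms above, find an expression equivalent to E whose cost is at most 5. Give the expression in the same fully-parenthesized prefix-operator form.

1. [absorb_and →] ((1 & ((a | (a & 0)) | (a & b))) & ((1 & ((a | (a & 0)) | (a & b))) | b))  →  (1 & ((a | (a & 0)) | (a & b)));  E = ((1 & ((a | (a & 0)) | (a & b))) & b)
2. [absorb_or →] (a | (a & 0))  →  a;  E = ((1 & (a | (a & b))) & b)
3. [absorb_or →] (a | (a & b))  →  a;  cost 5 ≤ 5, done

((1 & a) & b)   [cost 5]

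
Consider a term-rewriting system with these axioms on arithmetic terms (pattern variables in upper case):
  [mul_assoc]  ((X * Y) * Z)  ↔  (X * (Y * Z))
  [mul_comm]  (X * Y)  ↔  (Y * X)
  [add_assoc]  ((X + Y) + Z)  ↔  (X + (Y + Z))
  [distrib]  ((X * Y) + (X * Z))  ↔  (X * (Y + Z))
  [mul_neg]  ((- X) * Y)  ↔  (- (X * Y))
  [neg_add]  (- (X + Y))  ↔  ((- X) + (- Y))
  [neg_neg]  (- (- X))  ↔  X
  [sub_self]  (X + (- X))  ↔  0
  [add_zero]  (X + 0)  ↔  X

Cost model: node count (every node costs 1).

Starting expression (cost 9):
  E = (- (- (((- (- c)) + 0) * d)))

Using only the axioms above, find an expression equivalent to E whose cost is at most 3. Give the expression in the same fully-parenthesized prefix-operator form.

(c * d)   [cost 3]

(1) ((- (- c)) + 0)  =[add_zero →]=  (- (- c))    ⊢ (- (- ((- (- c)) * d)))
(2) (- (- c))  =[neg_neg →]=  c    ⊢ (- (- (c * d)))
(3) (- (- (c * d)))  =[neg_neg →]=  (c * d)    ⊢ cost 3, within 3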